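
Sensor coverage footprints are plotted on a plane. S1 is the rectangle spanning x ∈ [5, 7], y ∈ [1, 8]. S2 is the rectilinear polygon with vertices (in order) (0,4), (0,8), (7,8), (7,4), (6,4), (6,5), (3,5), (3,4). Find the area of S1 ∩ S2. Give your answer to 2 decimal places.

7.00

The intersection is the polygon with vertices (7,4), (6,4), (6,5), (5,5), (5,8), (7,8).
By the shoelace formula its area is 7.00.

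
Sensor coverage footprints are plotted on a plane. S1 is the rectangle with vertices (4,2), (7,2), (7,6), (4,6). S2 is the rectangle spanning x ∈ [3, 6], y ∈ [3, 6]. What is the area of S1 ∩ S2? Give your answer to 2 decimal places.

6.00

|S1∩S2|: x∈[4,6], y∈[3,6] → 2·3 = 6.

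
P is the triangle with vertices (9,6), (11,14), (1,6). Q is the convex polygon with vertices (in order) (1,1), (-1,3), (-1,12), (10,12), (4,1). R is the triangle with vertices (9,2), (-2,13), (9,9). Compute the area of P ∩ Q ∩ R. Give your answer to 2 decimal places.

12.65

The intersection is the polygon with vertices (6.078,10.062), (8.469,9.193), (6.727,6), (5,6), (3.222,7.778).
By the shoelace formula its area is 12.65.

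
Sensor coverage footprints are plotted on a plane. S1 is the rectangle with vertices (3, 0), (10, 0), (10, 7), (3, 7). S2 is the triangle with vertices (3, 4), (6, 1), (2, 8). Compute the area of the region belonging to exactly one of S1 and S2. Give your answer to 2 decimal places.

|S1| = 49, |S2| = 4.5, |S1∩S2| = 3.375.
|S1 △ S2| = |S1| + |S2| − 2·|S1∩S2| = 49 + 4.5 − 6.75 = 46.75.

46.75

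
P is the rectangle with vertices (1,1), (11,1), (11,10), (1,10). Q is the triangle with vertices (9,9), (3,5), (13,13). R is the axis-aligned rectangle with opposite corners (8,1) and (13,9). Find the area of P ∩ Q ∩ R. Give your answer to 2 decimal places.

The intersection is the polygon with vertices (8,8.333), (8,9), (9,9).
By the shoelace formula its area is 0.33.

0.33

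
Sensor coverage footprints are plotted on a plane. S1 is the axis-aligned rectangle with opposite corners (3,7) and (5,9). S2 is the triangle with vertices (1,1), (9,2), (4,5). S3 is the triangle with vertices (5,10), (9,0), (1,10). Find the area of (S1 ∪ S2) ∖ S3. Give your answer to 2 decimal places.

13.27

|S1 ∪ S2| = 18.5.
|(S1 ∪ S2) ∩ S3| = 5.2317.
|(S1 ∪ S2) ∖ S3| = 18.5 − 5.2317 = 13.27.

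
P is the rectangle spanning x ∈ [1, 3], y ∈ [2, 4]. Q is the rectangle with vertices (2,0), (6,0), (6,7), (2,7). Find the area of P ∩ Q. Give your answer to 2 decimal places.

|P∩Q|: x∈[2,3], y∈[2,4] → 1·2 = 2.

2.00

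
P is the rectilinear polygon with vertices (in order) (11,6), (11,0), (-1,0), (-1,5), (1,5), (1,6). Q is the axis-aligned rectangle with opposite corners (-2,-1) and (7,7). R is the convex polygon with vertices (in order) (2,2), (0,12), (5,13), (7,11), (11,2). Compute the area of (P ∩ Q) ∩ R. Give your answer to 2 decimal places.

21.60

The region (P ∩ Q) ∩ R is the polygon with vertices (7,6), (7,2), (2,2), (1.2,6).
By the shoelace formula its area is 21.60.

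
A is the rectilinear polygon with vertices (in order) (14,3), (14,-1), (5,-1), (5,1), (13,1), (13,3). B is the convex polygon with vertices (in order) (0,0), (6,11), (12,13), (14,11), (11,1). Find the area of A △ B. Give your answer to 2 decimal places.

|A| = 20, |B| = 105.5, |A∩B| = 1.6364.
|A △ B| = |A| + |B| − 2·|A∩B| = 20 + 105.5 − 3.2727 = 122.23.

122.23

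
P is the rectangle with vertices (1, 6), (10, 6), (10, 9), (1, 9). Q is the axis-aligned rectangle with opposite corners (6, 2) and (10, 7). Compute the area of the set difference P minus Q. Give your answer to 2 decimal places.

23.00

|P∩Q|: x∈[6,10], y∈[6,7] → 4·1 = 4.
|P| = 27.
|P ∖ Q| = |P| − |P∩Q| = 27 − 4 = 23.00.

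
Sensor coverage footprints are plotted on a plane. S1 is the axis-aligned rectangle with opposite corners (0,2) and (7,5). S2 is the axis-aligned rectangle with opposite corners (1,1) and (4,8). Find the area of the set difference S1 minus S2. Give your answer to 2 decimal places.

12.00

|S1∩S2|: x∈[1,4], y∈[2,5] → 3·3 = 9.
|S1| = 21.
|S1 ∖ S2| = |S1| − |S1∩S2| = 21 − 9 = 12.00.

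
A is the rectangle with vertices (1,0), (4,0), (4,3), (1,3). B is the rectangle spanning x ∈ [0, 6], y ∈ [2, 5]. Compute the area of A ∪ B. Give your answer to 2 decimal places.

24.00

By inclusion–exclusion:
Individual areas: |A| = 9, |B| = 18.
|A∩B|: x∈[1,4], y∈[2,3] → 3·1 = 3.
|A ∪ B| = 27 − 3 = 24.00.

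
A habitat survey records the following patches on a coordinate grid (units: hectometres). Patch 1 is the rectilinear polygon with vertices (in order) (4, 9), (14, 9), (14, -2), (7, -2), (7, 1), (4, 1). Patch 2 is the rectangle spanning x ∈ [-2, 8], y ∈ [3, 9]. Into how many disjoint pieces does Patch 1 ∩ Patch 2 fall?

1

Patch 1 ∩ Patch 2 is a single connected region.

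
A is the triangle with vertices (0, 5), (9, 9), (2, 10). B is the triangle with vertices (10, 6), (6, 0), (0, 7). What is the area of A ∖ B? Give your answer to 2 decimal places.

|A| = 18.5, |A∩B| = 2.2083.
|A ∖ B| = |A| − |A∩B| = 18.5 − 2.2083 = 16.29.

16.29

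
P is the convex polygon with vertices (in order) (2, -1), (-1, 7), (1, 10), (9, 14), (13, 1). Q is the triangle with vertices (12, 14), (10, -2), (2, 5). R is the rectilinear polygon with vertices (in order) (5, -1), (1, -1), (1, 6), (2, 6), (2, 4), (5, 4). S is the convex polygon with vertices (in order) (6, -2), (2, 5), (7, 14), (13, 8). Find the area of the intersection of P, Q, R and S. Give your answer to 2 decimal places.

1.51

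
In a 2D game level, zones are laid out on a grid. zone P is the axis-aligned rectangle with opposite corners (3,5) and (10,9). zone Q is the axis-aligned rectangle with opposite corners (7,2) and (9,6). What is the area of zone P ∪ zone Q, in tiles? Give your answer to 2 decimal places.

By inclusion–exclusion:
Individual areas: |zone P| = 28, |zone Q| = 8.
|zone P∩zone Q|: x∈[7,9], y∈[5,6] → 2·1 = 2.
|zone P ∪ zone Q| = 36 − 2 = 34.00.

34.00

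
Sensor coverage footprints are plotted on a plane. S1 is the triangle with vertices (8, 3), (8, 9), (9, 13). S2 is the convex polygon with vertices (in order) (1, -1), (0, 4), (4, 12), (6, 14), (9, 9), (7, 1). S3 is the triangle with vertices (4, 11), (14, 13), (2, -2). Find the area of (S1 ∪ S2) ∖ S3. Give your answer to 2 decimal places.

|S1 ∪ S2| = 82.0594.
|(S1 ∪ S2) ∩ S3| = 46.3854.
|(S1 ∪ S2) ∖ S3| = 82.0594 − 46.3854 = 35.67.

35.67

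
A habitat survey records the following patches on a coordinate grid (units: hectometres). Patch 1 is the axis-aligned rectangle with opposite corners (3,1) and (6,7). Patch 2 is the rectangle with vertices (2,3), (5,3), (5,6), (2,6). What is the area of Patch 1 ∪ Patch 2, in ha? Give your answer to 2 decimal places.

21.00

By inclusion–exclusion:
Individual areas: |Patch 1| = 18, |Patch 2| = 9.
|Patch 1∩Patch 2|: x∈[3,5], y∈[3,6] → 2·3 = 6.
|Patch 1 ∪ Patch 2| = 27 − 6 = 21.00.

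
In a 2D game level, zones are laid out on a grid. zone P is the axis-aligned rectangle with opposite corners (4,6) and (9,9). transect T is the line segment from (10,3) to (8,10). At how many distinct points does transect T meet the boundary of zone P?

2

The segment meets the boundary at (8.286,9), (9,6.5).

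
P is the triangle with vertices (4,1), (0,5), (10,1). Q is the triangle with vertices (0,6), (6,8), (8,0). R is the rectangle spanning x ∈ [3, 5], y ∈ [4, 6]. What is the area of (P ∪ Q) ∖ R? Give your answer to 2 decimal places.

|P ∪ Q| = 34.3631.
|(P ∪ Q) ∩ R| = 4.
|(P ∪ Q) ∖ R| = 34.3631 − 4 = 30.36.

30.36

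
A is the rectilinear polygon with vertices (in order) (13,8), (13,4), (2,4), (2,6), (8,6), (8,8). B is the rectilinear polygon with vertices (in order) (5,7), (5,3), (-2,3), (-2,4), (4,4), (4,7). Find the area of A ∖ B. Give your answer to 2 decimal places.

|A| = 32, |A∩B| = 2.
|A ∖ B| = |A| − |A∩B| = 32 − 2 = 30.00.

30.00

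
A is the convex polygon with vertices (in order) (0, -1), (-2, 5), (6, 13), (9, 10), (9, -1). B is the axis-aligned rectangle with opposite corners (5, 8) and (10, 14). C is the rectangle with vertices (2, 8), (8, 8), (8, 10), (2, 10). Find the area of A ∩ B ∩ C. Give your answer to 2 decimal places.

6.00

The intersection is the polygon with vertices (5,8), (5,10), (8,10), (8,8).
By the shoelace formula its area is 6.00.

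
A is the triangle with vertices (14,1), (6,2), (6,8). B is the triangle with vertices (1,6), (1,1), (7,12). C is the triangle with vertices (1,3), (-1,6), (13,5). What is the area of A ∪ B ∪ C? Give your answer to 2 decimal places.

49.56

By inclusion–exclusion:
Individual areas: |A| = 24, |B| = 15, |C| = 20.
|A∩B| = 0.
|A∩C| = 4.4444.
|B∩C| = 4.9929.
|A∩B∩C| = 0.
|A ∪ B ∪ C| = 59 − 9.4373 + 0 = 49.56.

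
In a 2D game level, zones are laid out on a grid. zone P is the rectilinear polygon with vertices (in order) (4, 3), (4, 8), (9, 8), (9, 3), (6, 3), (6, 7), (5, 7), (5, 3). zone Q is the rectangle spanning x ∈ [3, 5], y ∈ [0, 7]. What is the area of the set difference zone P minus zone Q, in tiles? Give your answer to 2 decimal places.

17.00

|zone P| = 21, |zone P∩zone Q| = 4.
|zone P ∖ zone Q| = |zone P| − |zone P∩zone Q| = 21 − 4 = 17.00.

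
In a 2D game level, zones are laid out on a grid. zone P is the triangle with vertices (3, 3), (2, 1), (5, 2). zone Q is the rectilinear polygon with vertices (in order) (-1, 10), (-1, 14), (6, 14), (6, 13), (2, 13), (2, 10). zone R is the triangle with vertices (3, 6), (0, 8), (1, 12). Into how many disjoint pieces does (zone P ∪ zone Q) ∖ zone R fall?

2

(zone P ∪ zone Q) ∖ zone R splits into 2 disjoint pieces (area 2.5, area 14.8333).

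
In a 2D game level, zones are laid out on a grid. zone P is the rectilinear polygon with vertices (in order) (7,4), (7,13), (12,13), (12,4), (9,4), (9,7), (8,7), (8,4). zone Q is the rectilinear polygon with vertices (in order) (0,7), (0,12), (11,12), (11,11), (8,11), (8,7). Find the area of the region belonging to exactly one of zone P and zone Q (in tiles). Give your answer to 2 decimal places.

69.00

|zone P| = 42, |zone Q| = 43, |zone P∩zone Q| = 8.
|zone P △ zone Q| = |zone P| + |zone Q| − 2·|zone P∩zone Q| = 42 + 43 − 16 = 69.00.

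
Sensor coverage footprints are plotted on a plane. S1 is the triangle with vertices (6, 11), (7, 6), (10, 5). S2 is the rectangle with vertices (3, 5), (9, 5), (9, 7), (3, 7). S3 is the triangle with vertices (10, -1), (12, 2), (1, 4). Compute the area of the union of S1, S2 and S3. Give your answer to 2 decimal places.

34.82

By inclusion–exclusion:
Individual areas: |S1| = 7, |S2| = 12, |S3| = 18.5.
|S1∩S2| = 2.6833.
|S1∩S3| = 0.
|S2∩S3| = 0.
|S1∩S2∩S3| = 0.
|S1 ∪ S2 ∪ S3| = 37.5 − 2.6833 + 0 = 34.82.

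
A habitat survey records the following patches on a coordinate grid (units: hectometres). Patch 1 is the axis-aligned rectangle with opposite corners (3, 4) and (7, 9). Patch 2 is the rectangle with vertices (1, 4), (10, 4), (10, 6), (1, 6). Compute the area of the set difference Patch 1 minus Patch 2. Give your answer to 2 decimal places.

|Patch 1∩Patch 2|: x∈[3,7], y∈[4,6] → 4·2 = 8.
|Patch 1| = 20.
|Patch 1 ∖ Patch 2| = |Patch 1| − |Patch 1∩Patch 2| = 20 − 8 = 12.00.

12.00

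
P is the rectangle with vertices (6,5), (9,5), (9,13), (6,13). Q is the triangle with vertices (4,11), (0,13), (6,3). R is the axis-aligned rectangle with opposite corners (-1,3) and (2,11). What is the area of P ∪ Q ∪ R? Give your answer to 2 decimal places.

61.47

By inclusion–exclusion:
Individual areas: |P| = 24, |Q| = 14, |R| = 24.
|P∩Q| = 0.
|P∩R| = 0 (no overlap).
|Q∩R| = 0.5333.
|P∩Q∩R| = 0.
|P ∪ Q ∪ R| = 62 − 0.5333 + 0 = 61.47.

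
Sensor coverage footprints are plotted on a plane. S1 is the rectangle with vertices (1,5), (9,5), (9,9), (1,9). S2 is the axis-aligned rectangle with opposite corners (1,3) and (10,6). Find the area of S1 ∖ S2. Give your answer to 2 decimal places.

24.00

|S1∩S2|: x∈[1,9], y∈[5,6] → 8·1 = 8.
|S1| = 32.
|S1 ∖ S2| = |S1| − |S1∩S2| = 32 − 8 = 24.00.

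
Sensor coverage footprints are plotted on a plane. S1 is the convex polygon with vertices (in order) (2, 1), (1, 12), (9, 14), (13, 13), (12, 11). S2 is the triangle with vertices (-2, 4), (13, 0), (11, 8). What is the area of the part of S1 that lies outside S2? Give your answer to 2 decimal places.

67.43

|S1| = 79.5, |S1∩S2| = 12.0693.
|S1 ∖ S2| = |S1| − |S1∩S2| = 79.5 − 12.0693 = 67.43.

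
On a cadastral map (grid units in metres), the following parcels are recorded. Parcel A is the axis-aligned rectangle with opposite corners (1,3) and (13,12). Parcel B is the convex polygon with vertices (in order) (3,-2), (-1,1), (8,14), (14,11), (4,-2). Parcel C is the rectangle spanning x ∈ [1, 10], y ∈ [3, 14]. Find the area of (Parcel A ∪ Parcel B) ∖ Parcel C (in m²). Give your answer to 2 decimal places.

|Parcel A ∪ Parcel B| = 141.7889.
|(Parcel A ∪ Parcel B) ∩ Parcel C| = 85.3846.
|(Parcel A ∪ Parcel B) ∖ Parcel C| = 141.7889 − 85.3846 = 56.40.

56.40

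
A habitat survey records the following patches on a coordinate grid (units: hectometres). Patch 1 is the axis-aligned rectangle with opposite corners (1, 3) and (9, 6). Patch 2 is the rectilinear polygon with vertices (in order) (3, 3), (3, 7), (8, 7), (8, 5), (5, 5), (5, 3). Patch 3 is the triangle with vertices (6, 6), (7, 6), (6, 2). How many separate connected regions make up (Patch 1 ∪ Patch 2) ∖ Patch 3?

(Patch 1 ∪ Patch 2) ∖ Patch 3 is a single connected region.

1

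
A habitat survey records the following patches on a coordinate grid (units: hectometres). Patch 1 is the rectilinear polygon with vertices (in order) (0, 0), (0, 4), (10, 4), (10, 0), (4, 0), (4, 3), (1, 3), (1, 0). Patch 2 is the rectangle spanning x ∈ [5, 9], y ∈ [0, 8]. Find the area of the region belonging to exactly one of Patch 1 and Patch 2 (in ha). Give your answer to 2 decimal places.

|Patch 1| = 31, |Patch 2| = 32, |Patch 1∩Patch 2| = 16.
|Patch 1 △ Patch 2| = |Patch 1| + |Patch 2| − 2·|Patch 1∩Patch 2| = 31 + 32 − 32 = 31.00.

31.00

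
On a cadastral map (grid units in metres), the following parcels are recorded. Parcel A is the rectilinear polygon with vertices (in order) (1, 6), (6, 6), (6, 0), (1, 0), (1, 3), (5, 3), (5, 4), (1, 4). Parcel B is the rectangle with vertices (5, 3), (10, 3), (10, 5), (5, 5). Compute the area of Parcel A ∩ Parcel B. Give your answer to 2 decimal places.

2.00

The intersection is the polygon with vertices (6,3), (5,3), (5,4), (5,5), (6,5).
By the shoelace formula its area is 2.00.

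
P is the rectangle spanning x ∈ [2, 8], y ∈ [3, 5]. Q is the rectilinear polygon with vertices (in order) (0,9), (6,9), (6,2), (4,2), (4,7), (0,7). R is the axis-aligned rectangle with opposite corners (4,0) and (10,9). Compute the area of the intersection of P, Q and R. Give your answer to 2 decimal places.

4.00

The intersection is the polygon with vertices (6,3), (4,3), (4,5), (6,5).
By the shoelace formula its area is 4.00.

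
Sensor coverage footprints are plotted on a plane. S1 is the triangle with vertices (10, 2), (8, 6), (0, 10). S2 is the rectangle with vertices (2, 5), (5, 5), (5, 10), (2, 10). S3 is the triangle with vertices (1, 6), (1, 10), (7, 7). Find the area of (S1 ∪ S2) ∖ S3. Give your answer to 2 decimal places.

|S1 ∪ S2| = 23.85.
|(S1 ∪ S2) ∩ S3| = 7.9708.
|(S1 ∪ S2) ∖ S3| = 23.85 − 7.9708 = 15.88.

15.88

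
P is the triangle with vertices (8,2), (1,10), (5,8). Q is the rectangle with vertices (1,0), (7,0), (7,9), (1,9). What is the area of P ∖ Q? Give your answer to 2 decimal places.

|P| = 9, |P∩Q| = 8.0089.
|P ∖ Q| = |P| − |P∩Q| = 9 − 8.0089 = 0.99.

0.99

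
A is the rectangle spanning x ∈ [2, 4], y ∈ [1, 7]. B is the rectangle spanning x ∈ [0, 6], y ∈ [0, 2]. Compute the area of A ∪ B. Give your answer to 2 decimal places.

22.00

By inclusion–exclusion:
Individual areas: |A| = 12, |B| = 12.
|A∩B|: x∈[2,4], y∈[1,2] → 2·1 = 2.
|A ∪ B| = 24 − 2 = 22.00.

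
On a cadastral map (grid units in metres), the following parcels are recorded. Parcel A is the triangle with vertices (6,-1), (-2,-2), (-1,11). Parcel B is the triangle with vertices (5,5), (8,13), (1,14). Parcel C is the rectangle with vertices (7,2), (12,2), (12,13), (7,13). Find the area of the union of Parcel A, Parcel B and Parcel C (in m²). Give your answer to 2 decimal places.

134.67

By inclusion–exclusion:
Individual areas: |Parcel A| = 51.5, |Parcel B| = 29.5, |Parcel C| = 55.
|Parcel A∩Parcel B| = 0.
|Parcel A∩Parcel C| = 0.
|Parcel B∩Parcel C| = 1.3333.
|Parcel A∩Parcel B∩Parcel C| = 0.
|Parcel A ∪ Parcel B ∪ Parcel C| = 136 − 1.3333 + 0 = 134.67.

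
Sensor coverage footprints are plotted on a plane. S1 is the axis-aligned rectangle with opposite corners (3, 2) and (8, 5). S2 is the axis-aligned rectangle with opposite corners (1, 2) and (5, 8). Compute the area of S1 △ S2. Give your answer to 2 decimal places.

|S1∩S2|: x∈[3,5], y∈[2,5] → 2·3 = 6.
|S1 △ S2| = |S1| + |S2| − 2·|S1∩S2| = 15 + 24 − 12 = 27.00.

27.00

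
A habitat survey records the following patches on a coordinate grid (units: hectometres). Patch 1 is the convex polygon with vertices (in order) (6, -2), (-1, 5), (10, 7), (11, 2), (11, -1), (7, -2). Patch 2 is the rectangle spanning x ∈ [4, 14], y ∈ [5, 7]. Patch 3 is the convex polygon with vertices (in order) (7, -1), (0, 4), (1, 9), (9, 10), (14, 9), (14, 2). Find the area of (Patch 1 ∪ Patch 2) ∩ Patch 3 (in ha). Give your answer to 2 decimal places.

|Patch 1 ∪ Patch 2| = 78.8727.
|(Patch 1 ∪ Patch 2) ∩ Patch 3| = 66.21.

66.21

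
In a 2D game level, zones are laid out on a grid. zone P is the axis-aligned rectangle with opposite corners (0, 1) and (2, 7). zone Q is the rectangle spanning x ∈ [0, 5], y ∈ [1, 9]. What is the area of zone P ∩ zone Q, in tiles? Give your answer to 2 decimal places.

|zone P∩zone Q|: x∈[0,2], y∈[1,7] → 2·6 = 12.

12.00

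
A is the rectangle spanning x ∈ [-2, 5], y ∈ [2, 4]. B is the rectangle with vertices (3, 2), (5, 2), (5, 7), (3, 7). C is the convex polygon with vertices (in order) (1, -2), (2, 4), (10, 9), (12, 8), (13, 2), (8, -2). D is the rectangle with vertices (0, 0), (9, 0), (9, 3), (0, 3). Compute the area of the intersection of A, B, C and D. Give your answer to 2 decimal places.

The intersection is the polygon with vertices (3,3), (5,3), (5,2), (3,2).
By the shoelace formula its area is 2.00.

2.00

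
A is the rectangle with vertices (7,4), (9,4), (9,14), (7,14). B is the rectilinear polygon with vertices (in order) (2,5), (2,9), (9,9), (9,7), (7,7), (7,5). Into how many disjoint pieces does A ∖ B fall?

A ∖ B splits into 2 disjoint pieces (area 6, area 10).

2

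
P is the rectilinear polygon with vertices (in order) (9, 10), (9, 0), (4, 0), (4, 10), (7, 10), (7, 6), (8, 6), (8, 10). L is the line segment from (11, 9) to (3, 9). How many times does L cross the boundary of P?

4

The segment meets the boundary at (7,9), (4,9), (8,9), (9,9).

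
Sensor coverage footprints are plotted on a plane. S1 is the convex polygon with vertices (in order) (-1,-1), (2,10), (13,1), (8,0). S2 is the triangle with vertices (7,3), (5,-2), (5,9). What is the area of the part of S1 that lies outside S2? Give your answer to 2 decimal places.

|S1| = 76, |S1∩S2| = 9.9338.
|S1 ∖ S2| = |S1| − |S1∩S2| = 76 − 9.9338 = 66.07.

66.07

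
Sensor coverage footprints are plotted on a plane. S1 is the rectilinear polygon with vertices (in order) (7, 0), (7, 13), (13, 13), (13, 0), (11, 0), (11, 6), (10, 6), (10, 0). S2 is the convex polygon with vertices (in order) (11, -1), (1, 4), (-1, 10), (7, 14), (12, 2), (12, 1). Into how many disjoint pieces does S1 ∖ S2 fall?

2

S1 ∖ S2 splits into 2 disjoint pieces (area 1, area 37.925).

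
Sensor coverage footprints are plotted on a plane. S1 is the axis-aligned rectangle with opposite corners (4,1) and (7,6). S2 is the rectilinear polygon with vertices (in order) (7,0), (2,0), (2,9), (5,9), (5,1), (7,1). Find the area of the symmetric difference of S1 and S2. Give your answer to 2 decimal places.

|S1| = 15, |S2| = 29, |S1∩S2| = 5.
|S1 △ S2| = |S1| + |S2| − 2·|S1∩S2| = 15 + 29 − 10 = 34.00.

34.00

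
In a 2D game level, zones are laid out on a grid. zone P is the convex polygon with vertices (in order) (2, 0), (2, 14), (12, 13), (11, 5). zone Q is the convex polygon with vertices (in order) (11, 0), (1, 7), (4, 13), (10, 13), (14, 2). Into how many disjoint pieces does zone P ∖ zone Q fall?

2

zone P ∖ zone Q splits into 2 disjoint pieces (area 15.8058, area 13.093).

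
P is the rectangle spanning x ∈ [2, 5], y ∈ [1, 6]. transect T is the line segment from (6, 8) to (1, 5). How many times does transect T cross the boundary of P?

The segment meets the boundary at (2,5.6), (2.667,6).

2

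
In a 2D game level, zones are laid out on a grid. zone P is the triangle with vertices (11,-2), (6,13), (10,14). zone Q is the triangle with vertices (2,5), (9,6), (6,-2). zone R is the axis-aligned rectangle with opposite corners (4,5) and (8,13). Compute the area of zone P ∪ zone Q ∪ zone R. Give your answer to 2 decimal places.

82.43

By inclusion–exclusion:
Individual areas: |zone P| = 32.5, |zone Q| = 26.5, |zone R| = 32.
|zone P∩zone Q| = 0.2834.
|zone P∩zone R| = 6.
|zone Q∩zone R| = 2.2857.
|zone P∩zone Q∩zone R| = 0.
|zone P ∪ zone Q ∪ zone R| = 91 − 8.5691 + 0 = 82.43.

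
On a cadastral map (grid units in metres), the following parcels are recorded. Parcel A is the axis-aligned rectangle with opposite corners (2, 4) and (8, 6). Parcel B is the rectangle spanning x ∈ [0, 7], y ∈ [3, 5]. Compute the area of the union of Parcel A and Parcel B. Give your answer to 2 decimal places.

21.00

By inclusion–exclusion:
Individual areas: |Parcel A| = 12, |Parcel B| = 14.
|Parcel A∩Parcel B|: x∈[2,7], y∈[4,5] → 5·1 = 5.
|Parcel A ∪ Parcel B| = 26 − 5 = 21.00.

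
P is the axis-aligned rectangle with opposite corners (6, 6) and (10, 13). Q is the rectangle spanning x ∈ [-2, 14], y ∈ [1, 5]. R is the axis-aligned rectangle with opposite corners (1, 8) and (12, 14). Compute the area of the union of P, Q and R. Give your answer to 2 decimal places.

By inclusion–exclusion:
Individual areas: |P| = 28, |Q| = 64, |R| = 66.
|P∩Q| = 0 (no overlap).
|P∩R|: x∈[6,10], y∈[8,13] → 4·5 = 20.
|Q∩R| = 0 (no overlap).
|P∩Q∩R| = 0.
|P ∪ Q ∪ R| = 158 − 20 + 0 = 138.00.

138.00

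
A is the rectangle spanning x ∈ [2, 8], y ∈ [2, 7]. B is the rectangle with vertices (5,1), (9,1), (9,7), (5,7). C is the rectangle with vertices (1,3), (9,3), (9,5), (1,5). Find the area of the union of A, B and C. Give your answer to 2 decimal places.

By inclusion–exclusion:
Individual areas: |A| = 30, |B| = 24, |C| = 16.
|A∩B|: x∈[5,8], y∈[2,7] → 3·5 = 15.
|A∩C|: x∈[2,8], y∈[3,5] → 6·2 = 12.
|B∩C|: x∈[5,9], y∈[3,5] → 4·2 = 8.
|A∩B∩C| = 6.
|A ∪ B ∪ C| = 70 − 35 + 6 = 41.00.

41.00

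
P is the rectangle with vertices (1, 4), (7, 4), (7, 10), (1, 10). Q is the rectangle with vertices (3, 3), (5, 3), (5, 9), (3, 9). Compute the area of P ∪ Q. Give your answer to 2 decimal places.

38.00

By inclusion–exclusion:
Individual areas: |P| = 36, |Q| = 12.
|P∩Q|: x∈[3,5], y∈[4,9] → 2·5 = 10.
|P ∪ Q| = 48 − 10 = 38.00.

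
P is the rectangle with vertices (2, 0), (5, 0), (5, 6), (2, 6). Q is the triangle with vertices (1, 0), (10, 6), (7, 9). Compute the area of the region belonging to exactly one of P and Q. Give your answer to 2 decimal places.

28.00

|P| = 18, |Q| = 22.5, |P∩Q| = 6.25.
|P △ Q| = |P| + |Q| − 2·|P∩Q| = 18 + 22.5 − 12.5 = 28.00.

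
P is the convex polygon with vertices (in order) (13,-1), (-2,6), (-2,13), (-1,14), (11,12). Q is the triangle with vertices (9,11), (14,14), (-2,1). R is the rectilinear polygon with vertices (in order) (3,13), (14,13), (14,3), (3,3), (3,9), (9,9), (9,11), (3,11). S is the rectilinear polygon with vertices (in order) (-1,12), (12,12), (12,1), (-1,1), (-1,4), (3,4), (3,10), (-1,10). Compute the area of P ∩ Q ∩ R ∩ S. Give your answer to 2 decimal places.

4.66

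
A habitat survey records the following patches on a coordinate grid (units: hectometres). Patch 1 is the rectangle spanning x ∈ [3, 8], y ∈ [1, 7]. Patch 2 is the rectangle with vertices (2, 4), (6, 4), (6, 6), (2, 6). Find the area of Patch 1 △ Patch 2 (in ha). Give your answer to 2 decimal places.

26.00

|Patch 1∩Patch 2|: x∈[3,6], y∈[4,6] → 3·2 = 6.
|Patch 1 △ Patch 2| = |Patch 1| + |Patch 2| − 2·|Patch 1∩Patch 2| = 30 + 8 − 12 = 26.00.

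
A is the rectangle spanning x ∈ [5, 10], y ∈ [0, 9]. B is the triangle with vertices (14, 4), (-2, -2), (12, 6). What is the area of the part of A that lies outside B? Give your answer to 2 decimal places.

|A| = 45, |A∩B| = 9.3304.
|A ∖ B| = |A| − |A∩B| = 45 − 9.3304 = 35.67.

35.67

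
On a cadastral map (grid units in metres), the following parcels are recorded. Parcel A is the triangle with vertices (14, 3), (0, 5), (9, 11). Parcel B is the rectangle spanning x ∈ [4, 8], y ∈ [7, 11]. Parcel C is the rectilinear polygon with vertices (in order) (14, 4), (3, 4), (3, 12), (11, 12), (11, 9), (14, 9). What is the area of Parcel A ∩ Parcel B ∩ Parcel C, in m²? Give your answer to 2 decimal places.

The intersection is the polygon with vertices (8,7), (4,7), (4,7.667), (8,10.333).
By the shoelace formula its area is 8.00.

8.00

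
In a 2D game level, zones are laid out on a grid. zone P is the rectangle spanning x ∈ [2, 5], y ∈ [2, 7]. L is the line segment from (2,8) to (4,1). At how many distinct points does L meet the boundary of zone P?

2

The segment meets the boundary at (3.714,2), (2.286,7).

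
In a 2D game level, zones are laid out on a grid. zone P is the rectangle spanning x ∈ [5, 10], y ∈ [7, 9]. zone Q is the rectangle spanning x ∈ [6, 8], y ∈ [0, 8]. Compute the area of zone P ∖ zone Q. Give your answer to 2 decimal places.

8.00

|zone P∩zone Q|: x∈[6,8], y∈[7,8] → 2·1 = 2.
|zone P| = 10.
|zone P ∖ zone Q| = |zone P| − |zone P∩zone Q| = 10 − 2 = 8.00.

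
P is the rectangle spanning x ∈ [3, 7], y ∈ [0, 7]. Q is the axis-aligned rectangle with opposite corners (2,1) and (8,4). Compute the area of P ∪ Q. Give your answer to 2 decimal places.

34.00

By inclusion–exclusion:
Individual areas: |P| = 28, |Q| = 18.
|P∩Q|: x∈[3,7], y∈[1,4] → 4·3 = 12.
|P ∪ Q| = 46 − 12 = 34.00.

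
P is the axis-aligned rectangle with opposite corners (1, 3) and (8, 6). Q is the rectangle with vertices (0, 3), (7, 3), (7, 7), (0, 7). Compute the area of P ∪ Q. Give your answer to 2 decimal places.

31.00

By inclusion–exclusion:
Individual areas: |P| = 21, |Q| = 28.
|P∩Q|: x∈[1,7], y∈[3,6] → 6·3 = 18.
|P ∪ Q| = 49 − 18 = 31.00.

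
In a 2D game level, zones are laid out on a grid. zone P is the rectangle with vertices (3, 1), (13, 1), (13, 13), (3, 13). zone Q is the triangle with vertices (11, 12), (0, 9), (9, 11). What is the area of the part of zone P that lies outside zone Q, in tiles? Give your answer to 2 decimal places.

|zone P| = 120, |zone P∩zone Q| = 2.2727.
|zone P ∖ zone Q| = |zone P| − |zone P∩zone Q| = 120 − 2.2727 = 117.73.

117.73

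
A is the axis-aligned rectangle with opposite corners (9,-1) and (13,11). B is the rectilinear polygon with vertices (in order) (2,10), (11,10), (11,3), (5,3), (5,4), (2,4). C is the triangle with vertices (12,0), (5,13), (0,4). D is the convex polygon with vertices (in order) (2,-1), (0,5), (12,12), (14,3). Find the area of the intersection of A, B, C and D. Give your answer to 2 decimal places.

1.78

The intersection is the polygon with vertices (9,5.571), (10.385,3), (9,3).
By the shoelace formula its area is 1.78.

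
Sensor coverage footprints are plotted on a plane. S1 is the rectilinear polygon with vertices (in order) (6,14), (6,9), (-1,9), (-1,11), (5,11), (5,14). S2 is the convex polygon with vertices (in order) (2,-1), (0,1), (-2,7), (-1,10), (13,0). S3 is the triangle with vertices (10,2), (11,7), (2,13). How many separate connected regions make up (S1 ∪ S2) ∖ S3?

(S1 ∪ S2) ∖ S3 splits into 2 disjoint pieces (area 85.6464, area 3.3333).

2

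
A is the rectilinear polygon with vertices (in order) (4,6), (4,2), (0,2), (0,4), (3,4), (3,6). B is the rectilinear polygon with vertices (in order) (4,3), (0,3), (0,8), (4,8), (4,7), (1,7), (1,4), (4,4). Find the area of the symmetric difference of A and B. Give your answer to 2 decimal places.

13.00

|A| = 10, |B| = 11, |A∩B| = 4.
|A △ B| = |A| + |B| − 2·|A∩B| = 10 + 11 − 8 = 13.00.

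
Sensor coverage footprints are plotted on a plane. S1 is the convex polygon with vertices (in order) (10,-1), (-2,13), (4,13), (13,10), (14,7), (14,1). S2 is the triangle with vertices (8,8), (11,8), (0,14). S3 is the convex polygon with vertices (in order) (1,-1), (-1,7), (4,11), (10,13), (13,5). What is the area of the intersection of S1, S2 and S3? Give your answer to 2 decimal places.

The intersection is the polygon with vertices (11,8), (8,8), (4,11), (4.931,11.31).
By the shoelace formula its area is 6.98.

6.98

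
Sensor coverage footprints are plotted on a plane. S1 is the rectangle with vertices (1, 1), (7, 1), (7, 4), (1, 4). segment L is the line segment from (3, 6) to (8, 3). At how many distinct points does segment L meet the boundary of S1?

2

The segment meets the boundary at (7,3.6), (6.333,4).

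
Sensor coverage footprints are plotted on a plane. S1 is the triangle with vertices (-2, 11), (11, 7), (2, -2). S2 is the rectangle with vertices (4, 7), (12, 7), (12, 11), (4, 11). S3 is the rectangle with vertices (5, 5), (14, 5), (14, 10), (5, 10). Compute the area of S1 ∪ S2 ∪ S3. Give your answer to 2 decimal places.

114.96

By inclusion–exclusion:
Individual areas: |S1| = 76.5, |S2| = 32, |S3| = 45.
|S1∩S2| = 7.5385.
|S1∩S3| = 15.5385.
|S2∩S3|: x∈[5,12], y∈[7,10] → 7·3 = 21.
|S1∩S2∩S3| = 5.5385.
|S1 ∪ S2 ∪ S3| = 153.5 − 44.0769 + 5.5385 = 114.96.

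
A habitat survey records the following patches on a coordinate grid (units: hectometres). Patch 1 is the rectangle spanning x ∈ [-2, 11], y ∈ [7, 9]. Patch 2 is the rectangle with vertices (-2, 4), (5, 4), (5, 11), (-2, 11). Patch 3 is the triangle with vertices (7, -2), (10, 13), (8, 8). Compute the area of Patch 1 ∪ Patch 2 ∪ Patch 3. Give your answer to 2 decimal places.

By inclusion–exclusion:
Individual areas: |Patch 1| = 26, |Patch 2| = 49, |Patch 3| = 7.5.
|Patch 1∩Patch 2|: x∈[-2,5], y∈[7,9] → 7·2 = 14.
|Patch 1∩Patch 3| = 1.85.
|Patch 2∩Patch 3| = 0.
|Patch 1∩Patch 2∩Patch 3| = 0.
|Patch 1 ∪ Patch 2 ∪ Patch 3| = 82.5 − 15.85 + 0 = 66.65.

66.65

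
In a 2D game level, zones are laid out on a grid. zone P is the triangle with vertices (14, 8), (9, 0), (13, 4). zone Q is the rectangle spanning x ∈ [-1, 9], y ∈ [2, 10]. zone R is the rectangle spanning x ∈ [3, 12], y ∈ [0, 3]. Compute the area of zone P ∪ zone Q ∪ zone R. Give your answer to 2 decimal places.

By inclusion–exclusion:
Individual areas: |zone P| = 6, |zone Q| = 80, |zone R| = 27.
|zone P∩zone Q| = 0.
|zone P∩zone R| = 1.6875.
|zone Q∩zone R|: x∈[3,9], y∈[2,3] → 6·1 = 6.
|zone P∩zone Q∩zone R| = 0.
|zone P ∪ zone Q ∪ zone R| = 113 − 7.6875 + 0 = 105.31.

105.31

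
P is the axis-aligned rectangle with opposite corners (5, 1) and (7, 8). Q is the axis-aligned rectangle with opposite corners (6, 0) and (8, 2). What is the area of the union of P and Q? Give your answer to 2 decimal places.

By inclusion–exclusion:
Individual areas: |P| = 14, |Q| = 4.
|P∩Q|: x∈[6,7], y∈[1,2] → 1·1 = 1.
|P ∪ Q| = 18 − 1 = 17.00.

17.00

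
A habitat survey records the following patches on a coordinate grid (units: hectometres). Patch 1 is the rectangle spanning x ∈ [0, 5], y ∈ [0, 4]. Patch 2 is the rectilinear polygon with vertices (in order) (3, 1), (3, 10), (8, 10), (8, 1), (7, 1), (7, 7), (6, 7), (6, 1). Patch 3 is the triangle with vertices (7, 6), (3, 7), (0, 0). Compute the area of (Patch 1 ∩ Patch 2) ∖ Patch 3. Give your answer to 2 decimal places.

4.81

|Patch 1 ∩ Patch 2| = 6.
|(Patch 1 ∩ Patch 2) ∩ Patch 3| = 1.1905.
|(Patch 1 ∩ Patch 2) ∖ Patch 3| = 6 − 1.1905 = 4.81.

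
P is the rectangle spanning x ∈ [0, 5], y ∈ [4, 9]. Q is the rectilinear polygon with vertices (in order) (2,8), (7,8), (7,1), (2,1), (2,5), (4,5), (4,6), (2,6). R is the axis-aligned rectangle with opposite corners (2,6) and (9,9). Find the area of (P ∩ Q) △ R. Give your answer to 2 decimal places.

19.00

|P ∩ Q| = 10.
|(P ∩ Q) ∩ R| = 6.
|(P ∩ Q) △ R| = 10 + 21 − 12 = 19.00.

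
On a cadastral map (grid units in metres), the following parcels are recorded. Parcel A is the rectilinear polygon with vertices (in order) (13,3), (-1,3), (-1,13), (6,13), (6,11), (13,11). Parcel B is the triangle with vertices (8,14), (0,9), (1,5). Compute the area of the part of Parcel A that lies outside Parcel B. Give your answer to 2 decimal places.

108.82

|Parcel A| = 126, |Parcel A∩Parcel B| = 17.1786.
|Parcel A ∖ Parcel B| = |Parcel A| − |Parcel A∩Parcel B| = 126 − 17.1786 = 108.82.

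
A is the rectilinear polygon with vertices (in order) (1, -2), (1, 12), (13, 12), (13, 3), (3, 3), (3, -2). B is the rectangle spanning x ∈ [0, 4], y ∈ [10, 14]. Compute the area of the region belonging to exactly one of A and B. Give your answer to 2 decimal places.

|A| = 118, |B| = 16, |A∩B| = 6.
|A △ B| = |A| + |B| − 2·|A∩B| = 118 + 16 − 12 = 122.00.

122.00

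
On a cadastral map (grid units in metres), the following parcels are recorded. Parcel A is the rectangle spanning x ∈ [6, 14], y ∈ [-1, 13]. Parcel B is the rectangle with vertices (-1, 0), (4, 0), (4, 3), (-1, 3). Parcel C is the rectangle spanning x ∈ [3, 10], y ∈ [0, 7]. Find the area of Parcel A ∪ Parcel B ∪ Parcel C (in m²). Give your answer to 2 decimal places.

By inclusion–exclusion:
Individual areas: |Parcel A| = 112, |Parcel B| = 15, |Parcel C| = 49.
|Parcel A∩Parcel B| = 0 (no overlap).
|Parcel A∩Parcel C|: x∈[6,10], y∈[0,7] → 4·7 = 28.
|Parcel B∩Parcel C|: x∈[3,4], y∈[0,3] → 1·3 = 3.
|Parcel A∩Parcel B∩Parcel C| = 0.
|Parcel A ∪ Parcel B ∪ Parcel C| = 176 − 31 + 0 = 145.00.

145.00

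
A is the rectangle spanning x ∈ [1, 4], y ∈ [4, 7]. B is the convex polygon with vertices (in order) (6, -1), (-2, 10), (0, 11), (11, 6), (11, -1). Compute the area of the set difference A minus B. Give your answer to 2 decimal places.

1.28

|A| = 9, |A∩B| = 7.7216.
|A ∖ B| = |A| − |A∩B| = 9 − 7.7216 = 1.28.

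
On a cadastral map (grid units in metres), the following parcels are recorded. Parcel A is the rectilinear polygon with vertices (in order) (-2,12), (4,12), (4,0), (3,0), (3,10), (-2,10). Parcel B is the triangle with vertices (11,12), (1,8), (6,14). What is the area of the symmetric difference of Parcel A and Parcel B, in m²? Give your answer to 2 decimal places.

|Parcel A| = 22, |Parcel B| = 20, |Parcel A∩Parcel B| = 2.0667.
|Parcel A △ Parcel B| = |Parcel A| + |Parcel B| − 2·|Parcel A∩Parcel B| = 22 + 20 − 4.1333 = 37.87.

37.87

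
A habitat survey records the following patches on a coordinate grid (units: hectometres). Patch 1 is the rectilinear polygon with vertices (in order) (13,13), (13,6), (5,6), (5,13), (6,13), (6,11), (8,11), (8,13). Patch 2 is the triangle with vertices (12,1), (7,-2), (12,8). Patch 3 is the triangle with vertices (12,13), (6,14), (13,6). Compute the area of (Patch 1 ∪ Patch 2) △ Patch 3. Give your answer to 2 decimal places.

|Patch 1 ∪ Patch 2| = 68.5.
|(Patch 1 ∪ Patch 2) ∩ Patch 3| = 17.2143.
|(Patch 1 ∪ Patch 2) △ Patch 3| = 68.5 + 20.5 − 34.4286 = 54.57.

54.57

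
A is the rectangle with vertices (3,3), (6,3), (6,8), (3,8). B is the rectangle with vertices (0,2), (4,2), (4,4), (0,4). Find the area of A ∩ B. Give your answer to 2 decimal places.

1.00

|A∩B|: x∈[3,4], y∈[3,4] → 1·1 = 1.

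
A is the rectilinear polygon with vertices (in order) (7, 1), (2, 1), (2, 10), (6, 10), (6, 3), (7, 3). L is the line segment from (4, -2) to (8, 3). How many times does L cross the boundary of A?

The segment meets the boundary at (7,1.75), (6.4,1).

2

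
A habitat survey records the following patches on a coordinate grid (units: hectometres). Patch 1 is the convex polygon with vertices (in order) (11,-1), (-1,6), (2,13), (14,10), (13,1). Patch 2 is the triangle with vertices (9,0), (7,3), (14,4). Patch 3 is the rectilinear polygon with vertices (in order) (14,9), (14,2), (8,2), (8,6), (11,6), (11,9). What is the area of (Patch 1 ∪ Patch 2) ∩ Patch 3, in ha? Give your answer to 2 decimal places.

|Patch 1 ∪ Patch 2| = 131.1881.
|(Patch 1 ∪ Patch 2) ∩ Patch 3| = 29.66.

29.66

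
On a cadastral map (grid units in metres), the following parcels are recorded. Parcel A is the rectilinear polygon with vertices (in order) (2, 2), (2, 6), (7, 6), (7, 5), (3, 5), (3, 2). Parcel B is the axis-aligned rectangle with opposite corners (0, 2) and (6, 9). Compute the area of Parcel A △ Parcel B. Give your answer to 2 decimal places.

|Parcel A| = 8, |Parcel B| = 42, |Parcel A∩Parcel B| = 7.
|Parcel A △ Parcel B| = |Parcel A| + |Parcel B| − 2·|Parcel A∩Parcel B| = 8 + 42 − 14 = 36.00.

36.00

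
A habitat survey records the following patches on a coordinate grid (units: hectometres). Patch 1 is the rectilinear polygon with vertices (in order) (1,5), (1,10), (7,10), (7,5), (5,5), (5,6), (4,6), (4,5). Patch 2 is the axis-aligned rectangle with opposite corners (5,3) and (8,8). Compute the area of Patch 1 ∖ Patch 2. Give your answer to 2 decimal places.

23.00

|Patch 1| = 29, |Patch 1∩Patch 2| = 6.
|Patch 1 ∖ Patch 2| = |Patch 1| − |Patch 1∩Patch 2| = 29 − 6 = 23.00.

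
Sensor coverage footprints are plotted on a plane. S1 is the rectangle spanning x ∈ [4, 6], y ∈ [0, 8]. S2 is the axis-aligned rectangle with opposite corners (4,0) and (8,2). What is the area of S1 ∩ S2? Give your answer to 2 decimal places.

4.00

|S1∩S2|: x∈[4,6], y∈[0,2] → 2·2 = 4.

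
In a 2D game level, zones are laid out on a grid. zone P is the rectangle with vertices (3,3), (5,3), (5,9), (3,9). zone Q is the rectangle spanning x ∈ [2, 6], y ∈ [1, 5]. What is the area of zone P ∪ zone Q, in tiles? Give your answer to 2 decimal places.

By inclusion–exclusion:
Individual areas: |zone P| = 12, |zone Q| = 16.
|zone P∩zone Q|: x∈[3,5], y∈[3,5] → 2·2 = 4.
|zone P ∪ zone Q| = 28 − 4 = 24.00.

24.00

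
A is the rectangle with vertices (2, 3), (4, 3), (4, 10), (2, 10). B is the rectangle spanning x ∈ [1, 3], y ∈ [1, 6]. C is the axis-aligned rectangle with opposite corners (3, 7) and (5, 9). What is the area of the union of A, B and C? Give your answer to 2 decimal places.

By inclusion–exclusion:
Individual areas: |A| = 14, |B| = 10, |C| = 4.
|A∩B|: x∈[2,3], y∈[3,6] → 1·3 = 3.
|A∩C|: x∈[3,4], y∈[7,9] → 1·2 = 2.
|B∩C| = 0 (no overlap).
|A∩B∩C| = 0.
|A ∪ B ∪ C| = 28 − 5 + 0 = 23.00.

23.00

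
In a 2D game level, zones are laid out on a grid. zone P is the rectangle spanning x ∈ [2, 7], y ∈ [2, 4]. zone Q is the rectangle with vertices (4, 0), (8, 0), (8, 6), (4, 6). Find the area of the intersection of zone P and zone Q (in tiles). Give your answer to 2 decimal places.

6.00

|zone P∩zone Q|: x∈[4,7], y∈[2,4] → 3·2 = 6.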